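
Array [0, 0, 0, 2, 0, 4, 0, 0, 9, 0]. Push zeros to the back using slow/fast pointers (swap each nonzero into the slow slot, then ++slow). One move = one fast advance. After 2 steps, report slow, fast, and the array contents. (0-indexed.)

slow=0, fast=2, a=[0, 0, 0, 2, 0, 4, 0, 0, 9, 0]

(s=0,f=0) a[fast]=0 → fast++
(s=0,f=1) a[fast]=0 → fast++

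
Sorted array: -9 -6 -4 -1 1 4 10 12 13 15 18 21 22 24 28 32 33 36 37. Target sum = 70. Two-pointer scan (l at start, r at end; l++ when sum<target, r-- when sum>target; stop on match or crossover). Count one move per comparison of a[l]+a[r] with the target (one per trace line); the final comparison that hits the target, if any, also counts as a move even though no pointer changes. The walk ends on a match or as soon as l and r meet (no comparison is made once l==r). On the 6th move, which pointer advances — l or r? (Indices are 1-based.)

l=1 r=19: -9+37=28 <70, l++
l=2 r=19: -6+37=31 <70, l++
l=3 r=19: -4+37=33 <70, l++
l=4 r=19: -1+37=36 <70, l++
l=5 r=19: 1+37=38 <70, l++
l=6 r=19: 4+37=41 <70, l++

l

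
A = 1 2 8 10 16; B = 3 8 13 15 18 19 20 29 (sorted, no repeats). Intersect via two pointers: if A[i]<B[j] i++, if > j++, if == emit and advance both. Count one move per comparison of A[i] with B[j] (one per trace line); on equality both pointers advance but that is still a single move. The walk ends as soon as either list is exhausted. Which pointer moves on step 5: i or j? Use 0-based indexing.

i

i=0 j=0: 1<3, i++
i=1 j=0: 2<3, i++
i=2 j=0: 8>3, j++
i=2 j=1: 8==8 emit, i++,j++
i=3 j=2: 10<13, i++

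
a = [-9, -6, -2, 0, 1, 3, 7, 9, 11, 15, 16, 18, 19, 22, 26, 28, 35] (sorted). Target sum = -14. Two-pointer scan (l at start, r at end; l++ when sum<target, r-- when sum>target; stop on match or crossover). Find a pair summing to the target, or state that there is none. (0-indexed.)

no pair

l=0 r=16: -9+35=26 >-14, r--
l=0 r=15: -9+28=19 >-14, r--
l=0 r=14: -9+26=17 >-14, r--
l=0 r=13: -9+22=13 >-14, r--
l=0 r=12: -9+19=10 >-14, r--
l=0 r=11: -9+18=9 >-14, r--
l=0 r=10: -9+16=7 >-14, r--
l=0 r=9: -9+15=6 >-14, r--
l=0 r=8: -9+11=2 >-14, r--
l=0 r=7: -9+9=0 >-14, r--
l=0 r=6: -9+7=-2 >-14, r--
l=0 r=5: -9+3=-6 >-14, r--
l=0 r=4: -9+1=-8 >-14, r--
l=0 r=3: -9+0=-9 >-14, r--
l=0 r=2: -9+-2=-11 >-14, r--
l=0 r=1: -9+-6=-15 <-14, l++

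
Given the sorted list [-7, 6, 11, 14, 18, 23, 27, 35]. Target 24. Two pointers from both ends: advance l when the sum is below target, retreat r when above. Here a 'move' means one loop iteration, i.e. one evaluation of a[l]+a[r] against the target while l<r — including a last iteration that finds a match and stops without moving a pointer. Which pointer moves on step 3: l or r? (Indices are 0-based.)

l=0 r=7: -7+35=28 >24, r--
l=0 r=6: -7+27=20 <24, l++
l=1 r=6: 6+27=33 >24, r--

r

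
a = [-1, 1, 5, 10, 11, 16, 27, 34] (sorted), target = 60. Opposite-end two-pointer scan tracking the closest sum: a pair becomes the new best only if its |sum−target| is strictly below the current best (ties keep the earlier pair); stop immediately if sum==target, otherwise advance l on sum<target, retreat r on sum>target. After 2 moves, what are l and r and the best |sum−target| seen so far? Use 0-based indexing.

l=0 r=7: -1+34=33 d=27 *, l++
l=1 r=7: 1+34=35 d=25 *, l++

l=2, r=7, best |Δ|=25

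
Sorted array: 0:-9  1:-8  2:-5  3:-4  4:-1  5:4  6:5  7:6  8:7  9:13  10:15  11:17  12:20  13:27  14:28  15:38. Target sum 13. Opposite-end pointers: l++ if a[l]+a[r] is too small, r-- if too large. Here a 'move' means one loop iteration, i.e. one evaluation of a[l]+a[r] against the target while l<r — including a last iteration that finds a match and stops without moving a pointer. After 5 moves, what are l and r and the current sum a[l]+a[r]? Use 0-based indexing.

l=0 r=15: -9+38=29 >13, r--
l=0 r=14: -9+28=19 >13, r--
l=0 r=13: -9+27=18 >13, r--
l=0 r=12: -9+20=11 <13, l++
l=1 r=12: -8+20=12 <13, l++

l=2, r=12, sum=15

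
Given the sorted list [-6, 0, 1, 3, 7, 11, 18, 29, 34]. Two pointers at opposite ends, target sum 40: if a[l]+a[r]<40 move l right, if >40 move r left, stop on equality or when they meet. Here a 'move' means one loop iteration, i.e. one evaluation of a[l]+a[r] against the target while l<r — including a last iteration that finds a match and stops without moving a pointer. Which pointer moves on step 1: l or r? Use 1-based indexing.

l

l=1 r=9: -6+34=28 <40, l++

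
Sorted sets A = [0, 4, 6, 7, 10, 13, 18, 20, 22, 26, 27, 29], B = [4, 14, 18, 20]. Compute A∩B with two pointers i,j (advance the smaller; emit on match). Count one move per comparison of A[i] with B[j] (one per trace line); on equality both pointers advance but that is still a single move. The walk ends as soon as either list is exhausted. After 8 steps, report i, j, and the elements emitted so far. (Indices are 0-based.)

i=0 j=0: 0<4, i++
i=1 j=0: 4==4 emit, i++,j++
i=2 j=1: 6<14, i++
i=3 j=1: 7<14, i++
i=4 j=1: 10<14, i++
i=5 j=1: 13<14, i++
i=6 j=1: 18>14, j++
i=6 j=2: 18==18 emit, i++,j++

i=7, j=3, emitted=[4, 18]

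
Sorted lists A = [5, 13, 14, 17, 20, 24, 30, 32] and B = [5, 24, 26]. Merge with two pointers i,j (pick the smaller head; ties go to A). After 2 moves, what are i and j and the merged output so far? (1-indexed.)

i=2, j=2, merged so far=[5, 5]

i=1 j=1: A[i]=5<=B[j]=5 take 5, i++
i=2 j=1: A[i]=13>B[j]=5 take 5, j++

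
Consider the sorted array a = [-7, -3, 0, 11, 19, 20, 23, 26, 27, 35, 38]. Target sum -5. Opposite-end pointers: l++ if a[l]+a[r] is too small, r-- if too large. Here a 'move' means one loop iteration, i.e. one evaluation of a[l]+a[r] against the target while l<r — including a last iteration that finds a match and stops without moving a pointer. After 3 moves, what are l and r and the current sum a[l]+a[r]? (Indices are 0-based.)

l=0, r=7, sum=19

l=0 r=10: -7+38=31 >-5, r--
l=0 r=9: -7+35=28 >-5, r--
l=0 r=8: -7+27=20 >-5, r--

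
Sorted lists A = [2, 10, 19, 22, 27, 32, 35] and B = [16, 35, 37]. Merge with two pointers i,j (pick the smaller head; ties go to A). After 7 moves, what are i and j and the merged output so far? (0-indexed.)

i=6, j=1, merged so far=[2, 10, 16, 19, 22, 27, 32]

[i=0,j=0] A[i]=2<=B[j]=16 take 2 → i++
[i=1,j=0] A[i]=10<=B[j]=16 take 10 → i++
[i=2,j=0] A[i]=19>B[j]=16 take 16 → j++
[i=2,j=1] A[i]=19<=B[j]=35 take 19 → i++
[i=3,j=1] A[i]=22<=B[j]=35 take 22 → i++
[i=4,j=1] A[i]=27<=B[j]=35 take 27 → i++
[i=5,j=1] A[i]=32<=B[j]=35 take 32 → i++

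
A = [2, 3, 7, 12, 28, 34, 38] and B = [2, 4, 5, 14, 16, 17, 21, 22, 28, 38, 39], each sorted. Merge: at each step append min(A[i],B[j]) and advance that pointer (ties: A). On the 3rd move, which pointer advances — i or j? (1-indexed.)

i

[i=1,j=1] A[i]=2<=B[j]=2 take 2 → i++
[i=2,j=1] A[i]=3>B[j]=2 take 2 → j++
[i=2,j=2] A[i]=3<=B[j]=4 take 3 → i++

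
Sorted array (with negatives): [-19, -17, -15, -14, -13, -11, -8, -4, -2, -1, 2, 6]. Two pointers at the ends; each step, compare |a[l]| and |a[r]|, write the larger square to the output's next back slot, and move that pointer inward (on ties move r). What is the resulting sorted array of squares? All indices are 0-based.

[0,11] |-19|>|6| out[11]=361 → l++
[1,11] |-17|>|6| out[10]=289 → l++
[2,11] |-15|>|6| out[9]=225 → l++
[3,11] |-14|>|6| out[8]=196 → l++
[4,11] |-13|>|6| out[7]=169 → l++
[5,11] |-11|>|6| out[6]=121 → l++
[6,11] |-8|>|6| out[5]=64 → l++
[7,11] |-4|<=|6| out[4]=36 → r--
[7,10] |-4|>|2| out[3]=16 → l++
[8,10] |-2|<=|2| out[2]=4 → r--
[8,9] |-2|>|-1| out[1]=4 → l++
[9,9] |-1|<=|-1| out[0]=1 → r--

[1, 4, 4, 16, 36, 64, 121, 169, 196, 225, 289, 361]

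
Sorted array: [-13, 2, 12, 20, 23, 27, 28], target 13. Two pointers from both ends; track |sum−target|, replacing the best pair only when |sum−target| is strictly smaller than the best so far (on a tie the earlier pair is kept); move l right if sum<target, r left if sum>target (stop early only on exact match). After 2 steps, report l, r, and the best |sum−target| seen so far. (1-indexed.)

l=1, r=5, best |Δ|=1

[1,7] -13+28=15 d=2 * → r--
[1,6] -13+27=14 d=1 * → r--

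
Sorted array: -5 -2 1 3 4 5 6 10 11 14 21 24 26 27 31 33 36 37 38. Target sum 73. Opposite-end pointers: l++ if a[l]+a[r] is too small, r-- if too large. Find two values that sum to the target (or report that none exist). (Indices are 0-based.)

l=0 r=18: -5+38=33 <73, l++
l=1 r=18: -2+38=36 <73, l++
l=2 r=18: 1+38=39 <73, l++
l=3 r=18: 3+38=41 <73, l++
l=4 r=18: 4+38=42 <73, l++
l=5 r=18: 5+38=43 <73, l++
l=6 r=18: 6+38=44 <73, l++
l=7 r=18: 10+38=48 <73, l++
l=8 r=18: 11+38=49 <73, l++
l=9 r=18: 14+38=52 <73, l++
l=10 r=18: 21+38=59 <73, l++
l=11 r=18: 24+38=62 <73, l++
l=12 r=18: 26+38=64 <73, l++
l=13 r=18: 27+38=65 <73, l++
l=14 r=18: 31+38=69 <73, l++
l=15 r=18: 33+38=71 <73, l++
l=16 r=18: 36+38=74 >73, r--
l=16 r=17: 36+37=73, found

(36, 37)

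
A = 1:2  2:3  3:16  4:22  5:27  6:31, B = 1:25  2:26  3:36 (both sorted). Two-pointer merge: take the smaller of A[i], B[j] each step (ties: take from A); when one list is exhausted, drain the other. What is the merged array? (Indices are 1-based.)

[2, 3, 16, 22, 25, 26, 27, 31, 36]

i=1 j=1: A[i]=2<=B[j]=25 take 2, i++
i=2 j=1: A[i]=3<=B[j]=25 take 3, i++
i=3 j=1: A[i]=16<=B[j]=25 take 16, i++
i=4 j=1: A[i]=22<=B[j]=25 take 22, i++
i=5 j=1: A[i]=27>B[j]=25 take 25, j++
i=5 j=2: A[i]=27>B[j]=26 take 26, j++
i=5 j=3: A[i]=27<=B[j]=36 take 27, i++
i=6 j=3: A[i]=31<=B[j]=36 take 31, i++
i=7 j=3: A done, take B[j]=36, j++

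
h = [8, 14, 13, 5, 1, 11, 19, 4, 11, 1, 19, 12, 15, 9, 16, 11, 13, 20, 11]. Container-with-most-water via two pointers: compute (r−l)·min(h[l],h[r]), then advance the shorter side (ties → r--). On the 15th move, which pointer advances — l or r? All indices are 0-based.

l

[0,18] min(8,11)*18=144 best=144 * → l++
[1,18] min(14,11)*17=187 best=187 * → r--
[1,17] min(14,20)*16=224 best=224 * → l++
[2,17] min(13,20)*15=195 best=224 → l++
[3,17] min(5,20)*14=70 best=224 → l++
[4,17] min(1,20)*13=13 best=224 → l++
[5,17] min(11,20)*12=132 best=224 → l++
[6,17] min(19,20)*11=209 best=224 → l++
[7,17] min(4,20)*10=40 best=224 → l++
[8,17] min(11,20)*9=99 best=224 → l++
[9,17] min(1,20)*8=8 best=224 → l++
[10,17] min(19,20)*7=133 best=224 → l++
[11,17] min(12,20)*6=72 best=224 → l++
[12,17] min(15,20)*5=75 best=224 → l++
[13,17] min(9,20)*4=36 best=224 → l++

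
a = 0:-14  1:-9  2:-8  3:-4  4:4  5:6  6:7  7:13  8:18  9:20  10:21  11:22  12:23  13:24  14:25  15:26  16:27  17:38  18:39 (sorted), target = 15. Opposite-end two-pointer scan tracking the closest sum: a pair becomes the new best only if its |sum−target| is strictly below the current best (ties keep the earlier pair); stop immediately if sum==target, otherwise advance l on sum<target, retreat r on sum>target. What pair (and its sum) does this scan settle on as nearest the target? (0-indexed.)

l=0 r=18: -14+39=25 d=10 *, r--
l=0 r=17: -14+38=24 d=9 *, r--
l=0 r=16: -14+27=13 d=2 *, l++
l=1 r=16: -9+27=18 d=3, r--
l=1 r=15: -9+26=17 d=2, r--
l=1 r=14: -9+25=16 d=1 *, r--
l=1 r=13: -9+24=15 d=0 *, stop

pair (-9, 24) with sum 15 (|Δ|=0)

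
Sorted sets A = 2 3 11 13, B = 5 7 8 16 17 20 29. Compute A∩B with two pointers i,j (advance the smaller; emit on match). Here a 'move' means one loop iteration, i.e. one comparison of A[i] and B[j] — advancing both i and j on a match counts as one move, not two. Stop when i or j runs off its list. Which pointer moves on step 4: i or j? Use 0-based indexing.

j

i=0 j=0: 2<5, i++
i=1 j=0: 3<5, i++
i=2 j=0: 11>5, j++
i=2 j=1: 11>7, j++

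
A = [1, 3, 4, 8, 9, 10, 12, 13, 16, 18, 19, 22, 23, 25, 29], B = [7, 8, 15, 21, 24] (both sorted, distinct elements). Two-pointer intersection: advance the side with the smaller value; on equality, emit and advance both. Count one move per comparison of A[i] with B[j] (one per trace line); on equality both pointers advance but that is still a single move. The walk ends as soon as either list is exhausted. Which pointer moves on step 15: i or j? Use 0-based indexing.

i

i=0 j=0: 1<7, i++
i=1 j=0: 3<7, i++
i=2 j=0: 4<7, i++
i=3 j=0: 8>7, j++
i=3 j=1: 8==8 emit, i++,j++
i=4 j=2: 9<15, i++
i=5 j=2: 10<15, i++
i=6 j=2: 12<15, i++
i=7 j=2: 13<15, i++
i=8 j=2: 16>15, j++
i=8 j=3: 16<21, i++
i=9 j=3: 18<21, i++
i=10 j=3: 19<21, i++
i=11 j=3: 22>21, j++
i=11 j=4: 22<24, i++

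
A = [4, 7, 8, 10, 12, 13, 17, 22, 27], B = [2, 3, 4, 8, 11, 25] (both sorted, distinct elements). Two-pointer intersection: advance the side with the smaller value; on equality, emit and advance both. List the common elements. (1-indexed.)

intersection = [4, 8]

i=1 j=1: 4>2, j++
i=1 j=2: 4>3, j++
i=1 j=3: 4==4 emit, i++,j++
i=2 j=4: 7<8, i++
i=3 j=4: 8==8 emit, i++,j++
i=4 j=5: 10<11, i++
i=5 j=5: 12>11, j++
i=5 j=6: 12<25, i++
i=6 j=6: 13<25, i++
i=7 j=6: 17<25, i++
i=8 j=6: 22<25, i++
i=9 j=6: 27>25, j++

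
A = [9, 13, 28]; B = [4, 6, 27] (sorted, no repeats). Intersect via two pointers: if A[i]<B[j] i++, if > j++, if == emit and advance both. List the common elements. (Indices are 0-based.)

[i=0,j=0] 9>4 → j++
[i=0,j=1] 9>6 → j++
[i=0,j=2] 9<27 → i++
[i=1,j=2] 13<27 → i++
[i=2,j=2] 28>27 → j++

intersection = []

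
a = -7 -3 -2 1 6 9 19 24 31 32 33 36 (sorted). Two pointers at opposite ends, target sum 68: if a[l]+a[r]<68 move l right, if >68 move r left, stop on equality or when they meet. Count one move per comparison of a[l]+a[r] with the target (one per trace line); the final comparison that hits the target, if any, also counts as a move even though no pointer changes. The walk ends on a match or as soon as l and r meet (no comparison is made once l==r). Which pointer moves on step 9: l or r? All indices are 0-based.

l

[0,11] -7+36=29 <68 → l++
[1,11] -3+36=33 <68 → l++
[2,11] -2+36=34 <68 → l++
[3,11] 1+36=37 <68 → l++
[4,11] 6+36=42 <68 → l++
[5,11] 9+36=45 <68 → l++
[6,11] 19+36=55 <68 → l++
[7,11] 24+36=60 <68 → l++
[8,11] 31+36=67 <68 → l++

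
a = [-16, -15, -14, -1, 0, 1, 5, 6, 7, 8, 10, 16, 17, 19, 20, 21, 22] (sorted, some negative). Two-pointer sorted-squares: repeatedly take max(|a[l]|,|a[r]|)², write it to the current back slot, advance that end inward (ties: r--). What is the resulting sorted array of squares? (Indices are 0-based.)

[0, 1, 1, 25, 36, 49, 64, 100, 196, 225, 256, 256, 289, 361, 400, 441, 484]

l=0 r=16: |-16|<=|22| out[16]=484, r--
l=0 r=15: |-16|<=|21| out[15]=441, r--
l=0 r=14: |-16|<=|20| out[14]=400, r--
l=0 r=13: |-16|<=|19| out[13]=361, r--
l=0 r=12: |-16|<=|17| out[12]=289, r--
l=0 r=11: |-16|<=|16| out[11]=256, r--
l=0 r=10: |-16|>|10| out[10]=256, l++
l=1 r=10: |-15|>|10| out[9]=225, l++
l=2 r=10: |-14|>|10| out[8]=196, l++
l=3 r=10: |-1|<=|10| out[7]=100, r--
l=3 r=9: |-1|<=|8| out[6]=64, r--
l=3 r=8: |-1|<=|7| out[5]=49, r--
l=3 r=7: |-1|<=|6| out[4]=36, r--
l=3 r=6: |-1|<=|5| out[3]=25, r--
l=3 r=5: |-1|<=|1| out[2]=1, r--
l=3 r=4: |-1|>|0| out[1]=1, l++
l=4 r=4: |0|<=|0| out[0]=0, r--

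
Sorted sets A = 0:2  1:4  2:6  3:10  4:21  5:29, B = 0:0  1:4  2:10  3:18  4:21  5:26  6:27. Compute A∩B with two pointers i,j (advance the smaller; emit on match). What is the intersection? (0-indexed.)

i=0 j=0: 2>0, j++
i=0 j=1: 2<4, i++
i=1 j=1: 4==4 emit, i++,j++
i=2 j=2: 6<10, i++
i=3 j=2: 10==10 emit, i++,j++
i=4 j=3: 21>18, j++
i=4 j=4: 21==21 emit, i++,j++
i=5 j=5: 29>26, j++
i=5 j=6: 29>27, j++

intersection = [4, 10, 21]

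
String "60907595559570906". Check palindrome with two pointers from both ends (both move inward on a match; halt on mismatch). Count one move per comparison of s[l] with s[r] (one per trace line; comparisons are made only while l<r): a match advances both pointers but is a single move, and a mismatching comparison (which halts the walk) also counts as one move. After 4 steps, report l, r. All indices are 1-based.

l=5, r=13

[1,17] '6'=='6' → l++,r--
[2,16] '0'=='0' → l++,r--
[3,15] '9'=='9' → l++,r--
[4,14] '0'=='0' → l++,r--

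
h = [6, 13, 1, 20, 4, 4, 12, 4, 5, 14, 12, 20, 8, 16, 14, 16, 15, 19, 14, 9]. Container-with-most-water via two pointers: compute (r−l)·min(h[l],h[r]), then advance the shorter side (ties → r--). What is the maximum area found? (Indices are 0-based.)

max area = 266

l=0 r=19: min(6,9)*19=114 best=114 *, l++
l=1 r=19: min(13,9)*18=162 best=162 *, r--
l=1 r=18: min(13,14)*17=221 best=221 *, l++
l=2 r=18: min(1,14)*16=16 best=221, l++
l=3 r=18: min(20,14)*15=210 best=221, r--
l=3 r=17: min(20,19)*14=266 best=266 *, r--
l=3 r=16: min(20,15)*13=195 best=266, r--
l=3 r=15: min(20,16)*12=192 best=266, r--
l=3 r=14: min(20,14)*11=154 best=266, r--
l=3 r=13: min(20,16)*10=160 best=266, r--
l=3 r=12: min(20,8)*9=72 best=266, r--
l=3 r=11: min(20,20)*8=160 best=266, r--
l=3 r=10: min(20,12)*7=84 best=266, r--
l=3 r=9: min(20,14)*6=84 best=266, r--
l=3 r=8: min(20,5)*5=25 best=266, r--
l=3 r=7: min(20,4)*4=16 best=266, r--
l=3 r=6: min(20,12)*3=36 best=266, r--
l=3 r=5: min(20,4)*2=8 best=266, r--
l=3 r=4: min(20,4)*1=4 best=266, r--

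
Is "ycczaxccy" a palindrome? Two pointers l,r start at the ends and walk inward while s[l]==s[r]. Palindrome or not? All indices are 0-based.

l=0 r=8: 'y'=='y', l++,r--
l=1 r=7: 'c'=='c', l++,r--
l=2 r=6: 'c'=='c', l++,r--
l=3 r=5: 'z'!='x', stop

not a palindrome (mismatch at 3,5)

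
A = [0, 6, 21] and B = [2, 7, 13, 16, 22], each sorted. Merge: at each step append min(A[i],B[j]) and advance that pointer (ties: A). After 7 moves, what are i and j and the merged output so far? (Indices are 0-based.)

[i=0,j=0] A[i]=0<=B[j]=2 take 0 → i++
[i=1,j=0] A[i]=6>B[j]=2 take 2 → j++
[i=1,j=1] A[i]=6<=B[j]=7 take 6 → i++
[i=2,j=1] A[i]=21>B[j]=7 take 7 → j++
[i=2,j=2] A[i]=21>B[j]=13 take 13 → j++
[i=2,j=3] A[i]=21>B[j]=16 take 16 → j++
[i=2,j=4] A[i]=21<=B[j]=22 take 21 → i++

i=3, j=4, merged so far=[0, 2, 6, 7, 13, 16, 21]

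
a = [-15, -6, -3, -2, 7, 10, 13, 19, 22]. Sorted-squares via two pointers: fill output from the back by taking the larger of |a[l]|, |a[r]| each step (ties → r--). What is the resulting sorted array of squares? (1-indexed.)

[4, 9, 36, 49, 100, 169, 225, 361, 484]

[1,9] |-15|<=|22| out[9]=484 → r--
[1,8] |-15|<=|19| out[8]=361 → r--
[1,7] |-15|>|13| out[7]=225 → l++
[2,7] |-6|<=|13| out[6]=169 → r--
[2,6] |-6|<=|10| out[5]=100 → r--
[2,5] |-6|<=|7| out[4]=49 → r--
[2,4] |-6|>|-2| out[3]=36 → l++
[3,4] |-3|>|-2| out[2]=9 → l++
[4,4] |-2|<=|-2| out[1]=4 → r--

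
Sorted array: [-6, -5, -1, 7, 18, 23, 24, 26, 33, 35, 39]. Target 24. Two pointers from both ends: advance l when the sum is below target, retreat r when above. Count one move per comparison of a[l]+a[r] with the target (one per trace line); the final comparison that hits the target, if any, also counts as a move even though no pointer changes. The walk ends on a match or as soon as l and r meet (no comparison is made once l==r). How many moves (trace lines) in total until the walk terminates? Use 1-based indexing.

l=1 r=11: -6+39=33 >24, r--
l=1 r=10: -6+35=29 >24, r--
l=1 r=9: -6+33=27 >24, r--
l=1 r=8: -6+26=20 <24, l++
l=2 r=8: -5+26=21 <24, l++
l=3 r=8: -1+26=25 >24, r--
l=3 r=7: -1+24=23 <24, l++
l=4 r=7: 7+24=31 >24, r--
l=4 r=6: 7+23=30 >24, r--
l=4 r=5: 7+18=25 >24, r--

10 moves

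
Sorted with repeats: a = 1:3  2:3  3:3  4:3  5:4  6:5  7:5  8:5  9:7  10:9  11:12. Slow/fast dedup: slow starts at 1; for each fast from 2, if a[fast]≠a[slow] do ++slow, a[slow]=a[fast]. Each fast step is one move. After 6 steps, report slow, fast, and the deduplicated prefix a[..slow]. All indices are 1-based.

slow=1 fast=2: a[fast]=3=a[slow] dup, fast++
slow=1 fast=3: a[fast]=3=a[slow] dup, fast++
slow=1 fast=4: a[fast]=3=a[slow] dup, fast++
slow=1 fast=5: a[fast]=4≠a[slow]=3 write a[2]=4, slow++,fast++
slow=2 fast=6: a[fast]=5≠a[slow]=4 write a[3]=5, slow++,fast++
slow=3 fast=7: a[fast]=5=a[slow] dup, fast++

slow=3, fast=8, prefix=[3, 4, 5]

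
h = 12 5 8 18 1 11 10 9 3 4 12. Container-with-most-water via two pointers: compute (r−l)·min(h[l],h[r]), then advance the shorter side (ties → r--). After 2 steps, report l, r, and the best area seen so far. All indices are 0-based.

l=0 r=10: min(12,12)*10=120 best=120 *, r--
l=0 r=9: min(12,4)*9=36 best=120, r--

l=0, r=8, best area=120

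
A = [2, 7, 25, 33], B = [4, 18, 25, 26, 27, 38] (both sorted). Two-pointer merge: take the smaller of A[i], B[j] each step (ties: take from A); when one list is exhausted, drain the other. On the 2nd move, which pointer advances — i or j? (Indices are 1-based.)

[i=1,j=1] A[i]=2<=B[j]=4 take 2 → i++
[i=2,j=1] A[i]=7>B[j]=4 take 4 → j++

j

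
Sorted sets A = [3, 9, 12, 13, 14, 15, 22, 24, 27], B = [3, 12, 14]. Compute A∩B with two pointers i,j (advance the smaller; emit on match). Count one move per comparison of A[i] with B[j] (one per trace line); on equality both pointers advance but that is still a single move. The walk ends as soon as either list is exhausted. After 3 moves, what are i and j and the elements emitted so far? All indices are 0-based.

i=0 j=0: 3==3 emit, i++,j++
i=1 j=1: 9<12, i++
i=2 j=1: 12==12 emit, i++,j++

i=3, j=2, emitted=[3, 12]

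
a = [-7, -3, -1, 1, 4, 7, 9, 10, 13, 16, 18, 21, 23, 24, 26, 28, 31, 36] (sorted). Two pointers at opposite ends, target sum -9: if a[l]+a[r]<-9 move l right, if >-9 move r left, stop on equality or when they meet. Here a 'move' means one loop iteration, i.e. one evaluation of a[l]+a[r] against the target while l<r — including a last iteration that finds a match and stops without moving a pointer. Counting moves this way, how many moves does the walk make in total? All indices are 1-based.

l=1 r=18: -7+36=29 >-9, r--
l=1 r=17: -7+31=24 >-9, r--
l=1 r=16: -7+28=21 >-9, r--
l=1 r=15: -7+26=19 >-9, r--
l=1 r=14: -7+24=17 >-9, r--
l=1 r=13: -7+23=16 >-9, r--
l=1 r=12: -7+21=14 >-9, r--
l=1 r=11: -7+18=11 >-9, r--
l=1 r=10: -7+16=9 >-9, r--
l=1 r=9: -7+13=6 >-9, r--
l=1 r=8: -7+10=3 >-9, r--
l=1 r=7: -7+9=2 >-9, r--
l=1 r=6: -7+7=0 >-9, r--
l=1 r=5: -7+4=-3 >-9, r--
l=1 r=4: -7+1=-6 >-9, r--
l=1 r=3: -7+-1=-8 >-9, r--
l=1 r=2: -7+-3=-10 <-9, l++

17 moves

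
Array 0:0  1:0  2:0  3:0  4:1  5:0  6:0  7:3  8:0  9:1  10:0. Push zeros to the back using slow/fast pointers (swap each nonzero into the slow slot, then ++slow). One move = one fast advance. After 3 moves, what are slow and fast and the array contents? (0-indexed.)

slow=0, fast=3, a=[0, 0, 0, 0, 1, 0, 0, 3, 0, 1, 0]

(s=0,f=0) a[fast]=0 → fast++
(s=0,f=1) a[fast]=0 → fast++
(s=0,f=2) a[fast]=0 → fast++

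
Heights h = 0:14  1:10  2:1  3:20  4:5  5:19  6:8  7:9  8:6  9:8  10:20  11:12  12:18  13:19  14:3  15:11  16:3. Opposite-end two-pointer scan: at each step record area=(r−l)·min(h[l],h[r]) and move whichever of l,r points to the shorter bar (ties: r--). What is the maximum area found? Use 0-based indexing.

max area = 190

l=0 r=16: min(14,3)*16=48 best=48 *, r--
l=0 r=15: min(14,11)*15=165 best=165 *, r--
l=0 r=14: min(14,3)*14=42 best=165, r--
l=0 r=13: min(14,19)*13=182 best=182 *, l++
l=1 r=13: min(10,19)*12=120 best=182, l++
l=2 r=13: min(1,19)*11=11 best=182, l++
l=3 r=13: min(20,19)*10=190 best=190 *, r--
l=3 r=12: min(20,18)*9=162 best=190, r--
l=3 r=11: min(20,12)*8=96 best=190, r--
l=3 r=10: min(20,20)*7=140 best=190, r--
l=3 r=9: min(20,8)*6=48 best=190, r--
l=3 r=8: min(20,6)*5=30 best=190, r--
l=3 r=7: min(20,9)*4=36 best=190, r--
l=3 r=6: min(20,8)*3=24 best=190, r--
l=3 r=5: min(20,19)*2=38 best=190, r--
l=3 r=4: min(20,5)*1=5 best=190, r--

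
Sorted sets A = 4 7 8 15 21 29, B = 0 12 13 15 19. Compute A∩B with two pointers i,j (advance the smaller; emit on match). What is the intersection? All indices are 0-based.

i=0 j=0: 4>0, j++
i=0 j=1: 4<12, i++
i=1 j=1: 7<12, i++
i=2 j=1: 8<12, i++
i=3 j=1: 15>12, j++
i=3 j=2: 15>13, j++
i=3 j=3: 15==15 emit, i++,j++
i=4 j=4: 21>19, j++

intersection = [15]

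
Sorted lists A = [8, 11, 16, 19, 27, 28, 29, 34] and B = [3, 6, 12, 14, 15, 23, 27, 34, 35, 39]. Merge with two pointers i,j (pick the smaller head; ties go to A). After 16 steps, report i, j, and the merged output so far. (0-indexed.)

i=8, j=8, merged so far=[3, 6, 8, 11, 12, 14, 15, 16, 19, 23, 27, 27, 28, 29, 34, 34]

i=0 j=0: A[i]=8>B[j]=3 take 3, j++
i=0 j=1: A[i]=8>B[j]=6 take 6, j++
i=0 j=2: A[i]=8<=B[j]=12 take 8, i++
i=1 j=2: A[i]=11<=B[j]=12 take 11, i++
i=2 j=2: A[i]=16>B[j]=12 take 12, j++
i=2 j=3: A[i]=16>B[j]=14 take 14, j++
i=2 j=4: A[i]=16>B[j]=15 take 15, j++
i=2 j=5: A[i]=16<=B[j]=23 take 16, i++
i=3 j=5: A[i]=19<=B[j]=23 take 19, i++
i=4 j=5: A[i]=27>B[j]=23 take 23, j++
i=4 j=6: A[i]=27<=B[j]=27 take 27, i++
i=5 j=6: A[i]=28>B[j]=27 take 27, j++
i=5 j=7: A[i]=28<=B[j]=34 take 28, i++
i=6 j=7: A[i]=29<=B[j]=34 take 29, i++
i=7 j=7: A[i]=34<=B[j]=34 take 34, i++
i=8 j=7: A done, take B[j]=34, j++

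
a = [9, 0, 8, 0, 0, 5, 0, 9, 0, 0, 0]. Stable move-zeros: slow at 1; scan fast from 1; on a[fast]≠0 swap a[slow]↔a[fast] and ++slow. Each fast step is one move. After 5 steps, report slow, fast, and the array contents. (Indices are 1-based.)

slow=3, fast=6, a=[9, 8, 0, 0, 0, 5, 0, 9, 0, 0, 0]

(s=1,f=1) a[fast]=9≠0 swap→a[1]=9 → slow++,fast++
(s=2,f=2) a[fast]=0 → fast++
(s=2,f=3) a[fast]=8≠0 swap→a[2]=8 → slow++,fast++
(s=3,f=4) a[fast]=0 → fast++
(s=3,f=5) a[fast]=0 → fast++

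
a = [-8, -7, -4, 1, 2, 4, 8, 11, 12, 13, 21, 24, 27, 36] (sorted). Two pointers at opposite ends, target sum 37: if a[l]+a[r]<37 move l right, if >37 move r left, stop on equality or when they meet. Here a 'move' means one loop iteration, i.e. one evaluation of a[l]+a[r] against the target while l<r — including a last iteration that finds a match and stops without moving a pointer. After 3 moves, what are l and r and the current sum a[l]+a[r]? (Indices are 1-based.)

l=4, r=14, sum=37

l=1 r=14: -8+36=28 <37, l++
l=2 r=14: -7+36=29 <37, l++
l=3 r=14: -4+36=32 <37, l++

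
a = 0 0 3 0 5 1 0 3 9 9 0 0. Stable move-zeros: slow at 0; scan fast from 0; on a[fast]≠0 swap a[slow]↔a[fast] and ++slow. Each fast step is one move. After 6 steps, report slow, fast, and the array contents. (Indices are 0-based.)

slow=0 fast=0: a[fast]=0, fast++
slow=0 fast=1: a[fast]=0, fast++
slow=0 fast=2: a[fast]=3≠0 swap→a[0]=3, slow++,fast++
slow=1 fast=3: a[fast]=0, fast++
slow=1 fast=4: a[fast]=5≠0 swap→a[1]=5, slow++,fast++
slow=2 fast=5: a[fast]=1≠0 swap→a[2]=1, slow++,fast++

slow=3, fast=6, a=[3, 5, 1, 0, 0, 0, 0, 3, 9, 9, 0, 0]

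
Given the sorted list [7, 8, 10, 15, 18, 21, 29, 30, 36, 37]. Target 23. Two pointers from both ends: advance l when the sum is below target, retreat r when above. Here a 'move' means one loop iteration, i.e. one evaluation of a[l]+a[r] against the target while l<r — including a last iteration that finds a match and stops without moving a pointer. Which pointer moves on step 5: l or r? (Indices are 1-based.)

[1,10] 7+37=44 >23 → r--
[1,9] 7+36=43 >23 → r--
[1,8] 7+30=37 >23 → r--
[1,7] 7+29=36 >23 → r--
[1,6] 7+21=28 >23 → r--

r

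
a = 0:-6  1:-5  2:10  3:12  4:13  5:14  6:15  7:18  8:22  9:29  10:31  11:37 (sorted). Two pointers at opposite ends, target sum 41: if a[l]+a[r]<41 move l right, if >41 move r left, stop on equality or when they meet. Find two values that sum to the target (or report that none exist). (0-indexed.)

(10, 31)

[0,11] -6+37=31 <41 → l++
[1,11] -5+37=32 <41 → l++
[2,11] 10+37=47 >41 → r--
[2,10] 10+31=41 → found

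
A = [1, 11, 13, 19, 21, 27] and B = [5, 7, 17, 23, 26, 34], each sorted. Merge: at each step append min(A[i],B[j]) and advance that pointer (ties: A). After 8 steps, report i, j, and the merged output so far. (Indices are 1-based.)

i=6, j=4, merged so far=[1, 5, 7, 11, 13, 17, 19, 21]

[i=1,j=1] A[i]=1<=B[j]=5 take 1 → i++
[i=2,j=1] A[i]=11>B[j]=5 take 5 → j++
[i=2,j=2] A[i]=11>B[j]=7 take 7 → j++
[i=2,j=3] A[i]=11<=B[j]=17 take 11 → i++
[i=3,j=3] A[i]=13<=B[j]=17 take 13 → i++
[i=4,j=3] A[i]=19>B[j]=17 take 17 → j++
[i=4,j=4] A[i]=19<=B[j]=23 take 19 → i++
[i=5,j=4] A[i]=21<=B[j]=23 take 21 → i++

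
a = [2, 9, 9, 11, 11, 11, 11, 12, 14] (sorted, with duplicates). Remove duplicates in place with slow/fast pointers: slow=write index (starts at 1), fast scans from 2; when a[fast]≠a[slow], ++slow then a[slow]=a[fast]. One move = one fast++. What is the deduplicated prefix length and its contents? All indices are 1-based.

(s=1,f=2) a[fast]=9≠a[slow]=2 write a[2]=9 → slow++,fast++
(s=2,f=3) a[fast]=9=a[slow] dup → fast++
(s=2,f=4) a[fast]=11≠a[slow]=9 write a[3]=11 → slow++,fast++
(s=3,f=5) a[fast]=11=a[slow] dup → fast++
(s=3,f=6) a[fast]=11=a[slow] dup → fast++
(s=3,f=7) a[fast]=11=a[slow] dup → fast++
(s=3,f=8) a[fast]=12≠a[slow]=11 write a[4]=12 → slow++,fast++
(s=4,f=9) a[fast]=14≠a[slow]=12 write a[5]=14 → slow++,fast++

length 5; prefix = [2, 9, 11, 12, 14]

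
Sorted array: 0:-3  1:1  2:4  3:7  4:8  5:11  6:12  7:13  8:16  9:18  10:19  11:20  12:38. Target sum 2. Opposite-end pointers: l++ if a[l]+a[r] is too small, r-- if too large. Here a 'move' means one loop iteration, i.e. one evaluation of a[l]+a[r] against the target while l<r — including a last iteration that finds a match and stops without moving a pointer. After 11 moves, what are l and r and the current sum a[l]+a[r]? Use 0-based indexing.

l=0 r=12: -3+38=35 >2, r--
l=0 r=11: -3+20=17 >2, r--
l=0 r=10: -3+19=16 >2, r--
l=0 r=9: -3+18=15 >2, r--
l=0 r=8: -3+16=13 >2, r--
l=0 r=7: -3+13=10 >2, r--
l=0 r=6: -3+12=9 >2, r--
l=0 r=5: -3+11=8 >2, r--
l=0 r=4: -3+8=5 >2, r--
l=0 r=3: -3+7=4 >2, r--
l=0 r=2: -3+4=1 <2, l++

l=1, r=2, sum=5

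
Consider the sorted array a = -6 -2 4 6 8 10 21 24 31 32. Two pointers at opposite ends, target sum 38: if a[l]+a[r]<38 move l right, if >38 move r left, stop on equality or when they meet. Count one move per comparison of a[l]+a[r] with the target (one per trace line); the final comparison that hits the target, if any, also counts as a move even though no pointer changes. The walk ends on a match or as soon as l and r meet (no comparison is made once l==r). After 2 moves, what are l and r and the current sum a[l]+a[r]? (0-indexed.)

[0,9] -6+32=26 <38 → l++
[1,9] -2+32=30 <38 → l++

l=2, r=9, sum=36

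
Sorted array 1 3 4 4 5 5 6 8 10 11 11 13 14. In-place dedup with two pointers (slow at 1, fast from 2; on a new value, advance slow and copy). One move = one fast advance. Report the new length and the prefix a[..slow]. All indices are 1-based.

(s=1,f=2) a[fast]=3≠a[slow]=1 write a[2]=3 → slow++,fast++
(s=2,f=3) a[fast]=4≠a[slow]=3 write a[3]=4 → slow++,fast++
(s=3,f=4) a[fast]=4=a[slow] dup → fast++
(s=3,f=5) a[fast]=5≠a[slow]=4 write a[4]=5 → slow++,fast++
(s=4,f=6) a[fast]=5=a[slow] dup → fast++
(s=4,f=7) a[fast]=6≠a[slow]=5 write a[5]=6 → slow++,fast++
(s=5,f=8) a[fast]=8≠a[slow]=6 write a[6]=8 → slow++,fast++
(s=6,f=9) a[fast]=10≠a[slow]=8 write a[7]=10 → slow++,fast++
(s=7,f=10) a[fast]=11≠a[slow]=10 write a[8]=11 → slow++,fast++
(s=8,f=11) a[fast]=11=a[slow] dup → fast++
(s=8,f=12) a[fast]=13≠a[slow]=11 write a[9]=13 → slow++,fast++
(s=9,f=13) a[fast]=14≠a[slow]=13 write a[10]=14 → slow++,fast++

length 10; prefix = [1, 3, 4, 5, 6, 8, 10, 11, 13, 14]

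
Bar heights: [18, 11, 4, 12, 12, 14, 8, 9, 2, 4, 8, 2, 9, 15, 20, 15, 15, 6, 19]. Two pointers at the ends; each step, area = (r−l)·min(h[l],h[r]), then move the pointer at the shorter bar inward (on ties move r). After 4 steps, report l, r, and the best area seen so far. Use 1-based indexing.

[1,19] min(18,19)*18=324 best=324 * → l++
[2,19] min(11,19)*17=187 best=324 → l++
[3,19] min(4,19)*16=64 best=324 → l++
[4,19] min(12,19)*15=180 best=324 → l++

l=5, r=19, best area=324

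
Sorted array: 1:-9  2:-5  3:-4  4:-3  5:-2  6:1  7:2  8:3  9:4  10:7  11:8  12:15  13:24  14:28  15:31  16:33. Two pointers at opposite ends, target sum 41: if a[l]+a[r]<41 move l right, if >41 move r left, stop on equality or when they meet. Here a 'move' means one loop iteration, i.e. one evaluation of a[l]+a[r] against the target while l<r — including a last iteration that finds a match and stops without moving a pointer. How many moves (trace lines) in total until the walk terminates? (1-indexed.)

11 moves

l=1 r=16: -9+33=24 <41, l++
l=2 r=16: -5+33=28 <41, l++
l=3 r=16: -4+33=29 <41, l++
l=4 r=16: -3+33=30 <41, l++
l=5 r=16: -2+33=31 <41, l++
l=6 r=16: 1+33=34 <41, l++
l=7 r=16: 2+33=35 <41, l++
l=8 r=16: 3+33=36 <41, l++
l=9 r=16: 4+33=37 <41, l++
l=10 r=16: 7+33=40 <41, l++
l=11 r=16: 8+33=41, found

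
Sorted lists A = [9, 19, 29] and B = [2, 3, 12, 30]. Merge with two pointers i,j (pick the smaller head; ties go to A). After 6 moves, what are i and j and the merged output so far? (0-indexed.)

i=3, j=3, merged so far=[2, 3, 9, 12, 19, 29]

[i=0,j=0] A[i]=9>B[j]=2 take 2 → j++
[i=0,j=1] A[i]=9>B[j]=3 take 3 → j++
[i=0,j=2] A[i]=9<=B[j]=12 take 9 → i++
[i=1,j=2] A[i]=19>B[j]=12 take 12 → j++
[i=1,j=3] A[i]=19<=B[j]=30 take 19 → i++
[i=2,j=3] A[i]=29<=B[j]=30 take 29 → i++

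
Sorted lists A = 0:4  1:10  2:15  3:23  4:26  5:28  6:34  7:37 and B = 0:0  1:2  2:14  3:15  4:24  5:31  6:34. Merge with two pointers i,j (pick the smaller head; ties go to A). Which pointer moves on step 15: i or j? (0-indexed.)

[i=0,j=0] A[i]=4>B[j]=0 take 0 → j++
[i=0,j=1] A[i]=4>B[j]=2 take 2 → j++
[i=0,j=2] A[i]=4<=B[j]=14 take 4 → i++
[i=1,j=2] A[i]=10<=B[j]=14 take 10 → i++
[i=2,j=2] A[i]=15>B[j]=14 take 14 → j++
[i=2,j=3] A[i]=15<=B[j]=15 take 15 → i++
[i=3,j=3] A[i]=23>B[j]=15 take 15 → j++
[i=3,j=4] A[i]=23<=B[j]=24 take 23 → i++
[i=4,j=4] A[i]=26>B[j]=24 take 24 → j++
[i=4,j=5] A[i]=26<=B[j]=31 take 26 → i++
[i=5,j=5] A[i]=28<=B[j]=31 take 28 → i++
[i=6,j=5] A[i]=34>B[j]=31 take 31 → j++
[i=6,j=6] A[i]=34<=B[j]=34 take 34 → i++
[i=7,j=6] A[i]=37>B[j]=34 take 34 → j++
[i=7,j=7] B done, take A[i]=37 → i++

i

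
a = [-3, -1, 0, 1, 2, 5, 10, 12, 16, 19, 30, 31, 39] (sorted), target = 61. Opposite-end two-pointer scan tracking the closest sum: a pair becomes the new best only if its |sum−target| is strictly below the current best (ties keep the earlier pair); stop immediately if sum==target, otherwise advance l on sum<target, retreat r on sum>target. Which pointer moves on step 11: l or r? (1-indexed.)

[1,13] -3+39=36 d=25 * → l++
[2,13] -1+39=38 d=23 * → l++
[3,13] 0+39=39 d=22 * → l++
[4,13] 1+39=40 d=21 * → l++
[5,13] 2+39=41 d=20 * → l++
[6,13] 5+39=44 d=17 * → l++
[7,13] 10+39=49 d=12 * → l++
[8,13] 12+39=51 d=10 * → l++
[9,13] 16+39=55 d=6 * → l++
[10,13] 19+39=58 d=3 * → l++
[11,13] 30+39=69 d=8 → r--

r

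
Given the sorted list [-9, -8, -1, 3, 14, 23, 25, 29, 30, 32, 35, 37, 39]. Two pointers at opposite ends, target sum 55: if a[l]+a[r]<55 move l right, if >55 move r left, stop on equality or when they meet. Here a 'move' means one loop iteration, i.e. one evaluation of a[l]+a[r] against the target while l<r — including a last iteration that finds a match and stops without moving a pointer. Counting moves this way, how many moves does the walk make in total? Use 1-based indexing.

9 moves

[1,13] -9+39=30 <55 → l++
[2,13] -8+39=31 <55 → l++
[3,13] -1+39=38 <55 → l++
[4,13] 3+39=42 <55 → l++
[5,13] 14+39=53 <55 → l++
[6,13] 23+39=62 >55 → r--
[6,12] 23+37=60 >55 → r--
[6,11] 23+35=58 >55 → r--
[6,10] 23+32=55 → found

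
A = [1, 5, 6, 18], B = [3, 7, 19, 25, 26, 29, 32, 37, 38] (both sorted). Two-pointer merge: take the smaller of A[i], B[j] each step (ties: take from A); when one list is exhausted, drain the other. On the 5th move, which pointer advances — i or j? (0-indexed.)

[i=0,j=0] A[i]=1<=B[j]=3 take 1 → i++
[i=1,j=0] A[i]=5>B[j]=3 take 3 → j++
[i=1,j=1] A[i]=5<=B[j]=7 take 5 → i++
[i=2,j=1] A[i]=6<=B[j]=7 take 6 → i++
[i=3,j=1] A[i]=18>B[j]=7 take 7 → j++

j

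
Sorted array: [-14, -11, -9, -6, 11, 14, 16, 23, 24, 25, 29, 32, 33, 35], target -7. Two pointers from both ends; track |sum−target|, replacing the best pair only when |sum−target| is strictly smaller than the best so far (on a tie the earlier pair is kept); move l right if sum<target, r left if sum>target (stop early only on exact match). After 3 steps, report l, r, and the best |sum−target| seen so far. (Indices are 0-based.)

l=0, r=10, best |Δ|=25

[0,13] -14+35=21 d=28 * → r--
[0,12] -14+33=19 d=26 * → r--
[0,11] -14+32=18 d=25 * → r--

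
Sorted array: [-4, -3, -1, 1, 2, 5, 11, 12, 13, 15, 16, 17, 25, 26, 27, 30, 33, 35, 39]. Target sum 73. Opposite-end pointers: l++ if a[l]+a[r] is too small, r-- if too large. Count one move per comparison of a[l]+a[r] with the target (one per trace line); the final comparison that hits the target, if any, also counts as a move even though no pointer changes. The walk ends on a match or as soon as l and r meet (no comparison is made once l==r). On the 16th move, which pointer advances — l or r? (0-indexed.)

l

[0,18] -4+39=35 <73 → l++
[1,18] -3+39=36 <73 → l++
[2,18] -1+39=38 <73 → l++
[3,18] 1+39=40 <73 → l++
[4,18] 2+39=41 <73 → l++
[5,18] 5+39=44 <73 → l++
[6,18] 11+39=50 <73 → l++
[7,18] 12+39=51 <73 → l++
[8,18] 13+39=52 <73 → l++
[9,18] 15+39=54 <73 → l++
[10,18] 16+39=55 <73 → l++
[11,18] 17+39=56 <73 → l++
[12,18] 25+39=64 <73 → l++
[13,18] 26+39=65 <73 → l++
[14,18] 27+39=66 <73 → l++
[15,18] 30+39=69 <73 → l++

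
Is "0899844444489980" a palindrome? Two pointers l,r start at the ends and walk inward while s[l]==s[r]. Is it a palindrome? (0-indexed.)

palindrome

l=0 r=15: '0'=='0', l++,r--
l=1 r=14: '8'=='8', l++,r--
l=2 r=13: '9'=='9', l++,r--
l=3 r=12: '9'=='9', l++,r--
l=4 r=11: '8'=='8', l++,r--
l=5 r=10: '4'=='4', l++,r--
l=6 r=9: '4'=='4', l++,r--
l=7 r=8: '4'=='4', l++,r--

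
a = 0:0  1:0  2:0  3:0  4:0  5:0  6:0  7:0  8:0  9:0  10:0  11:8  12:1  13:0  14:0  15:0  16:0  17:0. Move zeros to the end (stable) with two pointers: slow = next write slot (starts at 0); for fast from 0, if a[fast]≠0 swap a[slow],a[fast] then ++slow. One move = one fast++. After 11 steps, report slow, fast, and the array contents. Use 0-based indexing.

slow=0 fast=0: a[fast]=0, fast++
slow=0 fast=1: a[fast]=0, fast++
slow=0 fast=2: a[fast]=0, fast++
slow=0 fast=3: a[fast]=0, fast++
slow=0 fast=4: a[fast]=0, fast++
slow=0 fast=5: a[fast]=0, fast++
slow=0 fast=6: a[fast]=0, fast++
slow=0 fast=7: a[fast]=0, fast++
slow=0 fast=8: a[fast]=0, fast++
slow=0 fast=9: a[fast]=0, fast++
slow=0 fast=10: a[fast]=0, fast++

slow=0, fast=11, a=[0, 0, 0, 0, 0, 0, 0, 0, 0, 0, 0, 8, 1, 0, 0, 0, 0, 0]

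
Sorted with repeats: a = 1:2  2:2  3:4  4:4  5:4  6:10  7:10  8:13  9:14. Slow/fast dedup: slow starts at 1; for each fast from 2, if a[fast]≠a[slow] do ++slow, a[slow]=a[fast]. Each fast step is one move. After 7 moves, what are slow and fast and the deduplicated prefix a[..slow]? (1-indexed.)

slow=4, fast=9, prefix=[2, 4, 10, 13]

slow=1 fast=2: a[fast]=2=a[slow] dup, fast++
slow=1 fast=3: a[fast]=4≠a[slow]=2 write a[2]=4, slow++,fast++
slow=2 fast=4: a[fast]=4=a[slow] dup, fast++
slow=2 fast=5: a[fast]=4=a[slow] dup, fast++
slow=2 fast=6: a[fast]=10≠a[slow]=4 write a[3]=10, slow++,fast++
slow=3 fast=7: a[fast]=10=a[slow] dup, fast++
slow=3 fast=8: a[fast]=13≠a[slow]=10 write a[4]=13, slow++,fast++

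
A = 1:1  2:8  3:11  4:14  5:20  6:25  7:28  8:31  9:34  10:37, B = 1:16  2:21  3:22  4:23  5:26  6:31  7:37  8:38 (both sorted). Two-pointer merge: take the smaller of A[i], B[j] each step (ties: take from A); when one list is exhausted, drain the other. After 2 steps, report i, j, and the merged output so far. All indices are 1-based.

i=3, j=1, merged so far=[1, 8]

[i=1,j=1] A[i]=1<=B[j]=16 take 1 → i++
[i=2,j=1] A[i]=8<=B[j]=16 take 8 → i++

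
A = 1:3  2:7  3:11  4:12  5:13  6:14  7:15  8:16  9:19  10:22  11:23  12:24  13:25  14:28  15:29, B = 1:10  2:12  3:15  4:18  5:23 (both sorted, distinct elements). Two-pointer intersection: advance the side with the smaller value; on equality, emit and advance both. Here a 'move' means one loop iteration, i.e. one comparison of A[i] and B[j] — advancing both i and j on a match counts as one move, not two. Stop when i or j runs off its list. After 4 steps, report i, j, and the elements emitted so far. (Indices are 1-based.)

[i=1,j=1] 3<10 → i++
[i=2,j=1] 7<10 → i++
[i=3,j=1] 11>10 → j++
[i=3,j=2] 11<12 → i++

i=4, j=2, emitted=[]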